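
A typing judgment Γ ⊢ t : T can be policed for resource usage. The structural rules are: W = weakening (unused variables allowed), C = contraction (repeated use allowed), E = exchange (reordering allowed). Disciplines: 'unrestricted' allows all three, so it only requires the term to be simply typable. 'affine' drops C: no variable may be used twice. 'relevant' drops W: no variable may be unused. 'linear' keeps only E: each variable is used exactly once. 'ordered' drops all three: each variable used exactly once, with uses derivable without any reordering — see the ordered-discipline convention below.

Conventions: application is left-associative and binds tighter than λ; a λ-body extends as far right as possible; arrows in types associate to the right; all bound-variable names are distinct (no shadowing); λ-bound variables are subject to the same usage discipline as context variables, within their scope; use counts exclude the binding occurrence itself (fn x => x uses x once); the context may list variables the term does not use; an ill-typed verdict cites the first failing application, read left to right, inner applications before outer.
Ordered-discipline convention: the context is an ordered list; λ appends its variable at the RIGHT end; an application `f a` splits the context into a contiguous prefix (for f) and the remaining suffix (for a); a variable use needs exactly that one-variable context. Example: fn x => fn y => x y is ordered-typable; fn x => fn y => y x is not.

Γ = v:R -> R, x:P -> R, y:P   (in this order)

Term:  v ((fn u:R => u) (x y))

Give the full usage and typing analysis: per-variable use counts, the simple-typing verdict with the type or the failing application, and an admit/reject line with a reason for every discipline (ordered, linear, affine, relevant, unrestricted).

counts: v ×1; x ×1; y ×1; u (bound) ×1
use order (left to right): v, u, x, y
typing: well-typed — term : R
ordered: ✓ — v, x, y, u: once each, no exchange needed
linear: ✓ — single use per variable (v, x, y, u)
affine: ✓ — none of v, x, y, u used more than once
relevant: ✓ — v, x, y, u: all used, weakening unneeded
unrestricted: ✓ — type-checks (R) and nothing is barred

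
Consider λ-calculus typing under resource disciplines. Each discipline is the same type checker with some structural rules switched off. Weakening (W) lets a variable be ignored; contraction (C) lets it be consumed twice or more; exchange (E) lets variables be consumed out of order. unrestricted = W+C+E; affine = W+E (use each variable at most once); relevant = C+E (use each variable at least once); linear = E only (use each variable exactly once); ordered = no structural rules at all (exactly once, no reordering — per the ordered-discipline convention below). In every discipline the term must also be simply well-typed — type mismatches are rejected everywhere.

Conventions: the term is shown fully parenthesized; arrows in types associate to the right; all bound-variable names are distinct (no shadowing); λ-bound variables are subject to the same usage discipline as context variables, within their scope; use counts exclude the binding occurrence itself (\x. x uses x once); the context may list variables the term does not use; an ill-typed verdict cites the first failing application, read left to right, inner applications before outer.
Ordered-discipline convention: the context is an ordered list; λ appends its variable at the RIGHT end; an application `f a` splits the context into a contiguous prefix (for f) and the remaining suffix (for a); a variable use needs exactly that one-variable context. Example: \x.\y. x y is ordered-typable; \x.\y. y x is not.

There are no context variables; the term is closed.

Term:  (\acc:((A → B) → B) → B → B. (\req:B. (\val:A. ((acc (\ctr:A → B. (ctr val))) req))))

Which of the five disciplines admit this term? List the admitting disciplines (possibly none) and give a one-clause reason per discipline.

accepted by: linear, affine, relevant, unrestricted
use counts: acc (λ-bound)=1, req (λ-bound)=1, val (λ-bound)=1, ctr (λ-bound)=1
uses in reading order: acc, ctr, val, req
typing: the term checks, with type (((A → B) → B) → B → B) → B → A → B
ordered: ✗, no contiguous prefix/suffix split fits acc, ctr, val, req
linear: ✓, single use per variable (acc, req, val, ctr)
affine: ✓, at most one use each (acc, req, val, ctr)
relevant: ✓, at least one use each (acc, req, val, ctr)
unrestricted: ✓, well-typed at (((A → B) → B) → B → B) → B → A → B; no restrictions here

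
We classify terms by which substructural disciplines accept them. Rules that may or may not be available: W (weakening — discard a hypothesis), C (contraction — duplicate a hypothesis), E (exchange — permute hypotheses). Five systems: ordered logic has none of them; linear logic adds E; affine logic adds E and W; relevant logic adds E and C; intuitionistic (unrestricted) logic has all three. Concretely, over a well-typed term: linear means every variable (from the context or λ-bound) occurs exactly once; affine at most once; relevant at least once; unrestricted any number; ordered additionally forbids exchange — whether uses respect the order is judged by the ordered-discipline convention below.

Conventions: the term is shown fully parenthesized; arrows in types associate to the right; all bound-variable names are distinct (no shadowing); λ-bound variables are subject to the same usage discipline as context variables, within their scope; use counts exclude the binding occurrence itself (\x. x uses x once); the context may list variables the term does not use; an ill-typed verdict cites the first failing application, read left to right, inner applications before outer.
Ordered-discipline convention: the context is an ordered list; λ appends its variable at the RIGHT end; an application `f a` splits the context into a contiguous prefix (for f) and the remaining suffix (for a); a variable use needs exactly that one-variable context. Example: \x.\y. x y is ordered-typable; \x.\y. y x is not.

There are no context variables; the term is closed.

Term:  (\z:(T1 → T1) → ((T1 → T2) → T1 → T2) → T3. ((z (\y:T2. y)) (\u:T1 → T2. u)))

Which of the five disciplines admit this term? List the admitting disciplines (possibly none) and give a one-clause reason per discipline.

admitted by: none
variable uses: z (λ-bound) ×1, y (λ-bound) ×1, u (λ-bound) ×1
uses in reading order: z, y, u
typing: ill-typed: a function awaiting T1 → T1 gets T2 → T2
ordered: ✗ — not simply typable
linear: ✗ — fails simple typing
affine: ✗ — a type mismatch blocks all five
relevant: ✗ — the type mismatch rejects it
unrestricted: ✗ — not simply typable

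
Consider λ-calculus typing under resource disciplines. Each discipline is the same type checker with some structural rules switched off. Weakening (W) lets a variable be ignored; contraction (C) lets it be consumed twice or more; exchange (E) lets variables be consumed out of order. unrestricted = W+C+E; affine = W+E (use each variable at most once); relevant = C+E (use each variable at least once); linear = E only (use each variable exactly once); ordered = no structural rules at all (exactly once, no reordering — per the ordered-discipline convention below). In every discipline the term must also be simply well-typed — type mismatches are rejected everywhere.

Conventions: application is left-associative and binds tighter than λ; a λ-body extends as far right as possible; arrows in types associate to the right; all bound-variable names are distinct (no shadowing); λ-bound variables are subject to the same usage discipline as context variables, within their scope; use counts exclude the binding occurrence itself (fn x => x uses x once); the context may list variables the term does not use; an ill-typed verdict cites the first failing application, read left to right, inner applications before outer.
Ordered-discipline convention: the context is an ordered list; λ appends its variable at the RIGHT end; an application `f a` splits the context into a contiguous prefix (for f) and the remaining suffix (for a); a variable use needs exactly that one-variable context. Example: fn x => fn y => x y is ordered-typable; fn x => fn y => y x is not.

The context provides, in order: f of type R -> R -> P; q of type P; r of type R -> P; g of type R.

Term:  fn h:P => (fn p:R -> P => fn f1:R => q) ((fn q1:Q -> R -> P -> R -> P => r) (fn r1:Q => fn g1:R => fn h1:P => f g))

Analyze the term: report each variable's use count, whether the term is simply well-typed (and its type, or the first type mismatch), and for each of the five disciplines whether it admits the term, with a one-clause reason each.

counts: f=1, q=1, r=1, g=1, h (bound)=0, p (bound)=0, f1 (bound)=0, q1 (bound)=0, r1 (bound)=0, g1 (bound)=0, h1 (bound)=0
use order (left to right): q, r, f, g
typing: ✓ — P -> R -> P
ordered: ✗, unused: h, p, f1, q1, r1, g1, h1 — weakening required
linear: ✗, unused: h, p, f1, q1, r1, g1, h1 — weakening required
affine: ✓, at most one use each (f, q, r, g, h, p, f1, q1, r1, g1, h1)
relevant: ✗, unused: h, p, f1, q1, r1, g1, h1 — weakening required
unrestricted: ✓, well-typed at P -> R -> P; no restrictions here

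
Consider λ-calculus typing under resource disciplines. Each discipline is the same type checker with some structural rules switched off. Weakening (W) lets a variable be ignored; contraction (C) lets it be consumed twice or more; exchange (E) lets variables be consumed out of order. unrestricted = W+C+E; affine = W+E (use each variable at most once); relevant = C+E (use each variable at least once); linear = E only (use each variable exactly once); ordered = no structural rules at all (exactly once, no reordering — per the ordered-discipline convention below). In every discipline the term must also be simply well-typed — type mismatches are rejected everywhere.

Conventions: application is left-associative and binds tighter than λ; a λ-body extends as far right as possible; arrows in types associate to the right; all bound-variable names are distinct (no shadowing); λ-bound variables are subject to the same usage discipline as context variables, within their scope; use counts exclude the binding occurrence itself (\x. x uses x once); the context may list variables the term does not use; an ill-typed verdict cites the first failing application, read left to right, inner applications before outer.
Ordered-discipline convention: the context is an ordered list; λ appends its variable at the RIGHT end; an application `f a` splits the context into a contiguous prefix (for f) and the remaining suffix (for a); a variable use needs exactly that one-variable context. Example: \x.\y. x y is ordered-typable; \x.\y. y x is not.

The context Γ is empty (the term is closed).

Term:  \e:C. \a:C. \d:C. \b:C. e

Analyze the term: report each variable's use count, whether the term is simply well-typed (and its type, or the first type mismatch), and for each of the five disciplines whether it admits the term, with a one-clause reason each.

usage: e (bound) ×1, a (bound) ×0, d (bound) ×0, b (bound) ×0
order of uses: e
typing: the term checks, with type C -> C -> C -> C -> C
ordered: ✗ — a, d, b left unused
linear: ✗ — a, d, b left unused
affine: ✓ — e, a, d, b: no repeats, contraction unneeded
relevant: ✗ — a, d, b left unused
unrestricted: ✓ — type-checks (C -> C -> C -> C -> C) and nothing is barred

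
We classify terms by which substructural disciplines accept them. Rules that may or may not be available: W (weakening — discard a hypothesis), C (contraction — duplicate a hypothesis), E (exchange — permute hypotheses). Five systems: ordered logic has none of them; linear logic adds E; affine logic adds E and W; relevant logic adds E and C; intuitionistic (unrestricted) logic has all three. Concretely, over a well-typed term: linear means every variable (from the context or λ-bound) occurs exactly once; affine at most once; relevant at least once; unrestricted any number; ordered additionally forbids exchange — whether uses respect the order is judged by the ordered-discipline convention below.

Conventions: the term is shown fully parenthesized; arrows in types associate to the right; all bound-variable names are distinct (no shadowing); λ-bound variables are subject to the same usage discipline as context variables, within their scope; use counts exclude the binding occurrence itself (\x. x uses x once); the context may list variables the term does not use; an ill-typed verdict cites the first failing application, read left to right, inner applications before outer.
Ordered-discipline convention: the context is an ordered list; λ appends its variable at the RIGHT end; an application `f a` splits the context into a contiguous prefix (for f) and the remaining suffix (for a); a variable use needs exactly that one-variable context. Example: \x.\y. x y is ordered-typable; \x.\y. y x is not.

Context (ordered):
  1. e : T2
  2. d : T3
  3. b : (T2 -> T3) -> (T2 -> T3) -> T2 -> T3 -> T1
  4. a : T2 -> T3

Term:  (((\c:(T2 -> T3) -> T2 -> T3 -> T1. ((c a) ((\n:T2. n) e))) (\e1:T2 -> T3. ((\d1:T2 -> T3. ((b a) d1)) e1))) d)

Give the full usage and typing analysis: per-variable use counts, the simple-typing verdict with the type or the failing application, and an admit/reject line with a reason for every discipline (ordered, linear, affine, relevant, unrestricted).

counts: e ×1; d ×1; b ×1; a ×2; c (bound) ×1; n (bound) ×1; e1 (bound) ×1; d1 (bound) ×1
order of uses: c, a, n, e, b, a, d1, e1, d
typing: well-typed at T1
ordered: ✗, needs contraction — a ×2
linear: ✗, needs contraction — a ×2
affine: ✗, needs contraction — a ×2
relevant: ✓, at least one use each (e, d, b, a, c, n, e1, d1)
unrestricted: ✓, type-checks (T1) and nothing is barred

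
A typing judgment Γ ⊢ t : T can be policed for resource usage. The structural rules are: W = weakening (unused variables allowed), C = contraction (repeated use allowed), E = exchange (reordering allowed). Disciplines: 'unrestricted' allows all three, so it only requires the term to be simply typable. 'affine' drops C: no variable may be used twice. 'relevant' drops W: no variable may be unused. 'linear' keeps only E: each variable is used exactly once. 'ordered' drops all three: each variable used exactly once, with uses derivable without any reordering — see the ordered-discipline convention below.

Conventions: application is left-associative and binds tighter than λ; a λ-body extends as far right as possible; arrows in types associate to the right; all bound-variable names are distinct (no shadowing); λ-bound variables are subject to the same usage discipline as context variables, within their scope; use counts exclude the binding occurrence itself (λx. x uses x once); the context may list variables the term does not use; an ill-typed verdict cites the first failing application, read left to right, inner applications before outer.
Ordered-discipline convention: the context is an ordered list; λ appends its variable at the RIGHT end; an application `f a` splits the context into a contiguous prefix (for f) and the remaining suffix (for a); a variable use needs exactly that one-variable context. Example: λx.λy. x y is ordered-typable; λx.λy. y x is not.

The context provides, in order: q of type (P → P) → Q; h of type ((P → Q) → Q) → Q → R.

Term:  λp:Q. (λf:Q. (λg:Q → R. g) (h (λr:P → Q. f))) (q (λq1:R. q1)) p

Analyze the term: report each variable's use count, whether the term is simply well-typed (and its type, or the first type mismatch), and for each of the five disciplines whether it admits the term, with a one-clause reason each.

use counts: q ×1; h ×1; p (λ-bound) ×1; f (λ-bound) ×1; g (λ-bound) ×1; r (λ-bound) ×0; q1 (λ-bound) ×1
use order (left to right): g, h, f, q, q1, p
typing: ill-typed: argument of type R → R where P → P is required
ordered ✗ (fails simple typing)
linear ✗ (a type mismatch blocks all five)
affine ✗ (the type mismatch rejects it)
relevant ✗ (not simply typable)
unrestricted ✗ (fails simple typing)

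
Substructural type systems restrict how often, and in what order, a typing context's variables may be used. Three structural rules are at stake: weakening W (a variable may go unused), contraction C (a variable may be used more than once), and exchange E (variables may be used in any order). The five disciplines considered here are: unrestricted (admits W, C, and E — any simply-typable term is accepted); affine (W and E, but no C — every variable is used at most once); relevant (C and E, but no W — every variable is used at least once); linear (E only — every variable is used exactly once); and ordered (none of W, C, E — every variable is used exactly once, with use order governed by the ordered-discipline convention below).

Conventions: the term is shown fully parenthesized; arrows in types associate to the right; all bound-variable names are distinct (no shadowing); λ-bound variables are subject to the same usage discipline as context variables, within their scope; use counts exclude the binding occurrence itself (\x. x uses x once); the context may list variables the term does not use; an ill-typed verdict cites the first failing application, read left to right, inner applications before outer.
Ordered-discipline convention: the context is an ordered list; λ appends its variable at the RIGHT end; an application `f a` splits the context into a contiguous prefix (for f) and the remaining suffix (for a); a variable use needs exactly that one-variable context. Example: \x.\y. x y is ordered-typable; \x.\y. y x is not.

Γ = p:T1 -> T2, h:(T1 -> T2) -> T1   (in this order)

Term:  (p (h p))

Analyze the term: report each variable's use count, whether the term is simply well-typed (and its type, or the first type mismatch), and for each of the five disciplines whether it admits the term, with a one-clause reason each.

usage: p: 2, h: 1
left-to-right use order: p, h, p
typing: well-typed — term : T2
ordered: ✗ — repeated use of p ×2
linear: ✗ — repeated use of p ×2
affine: ✗ — repeated use of p ×2
relevant: ✓ — p, h: all used, weakening unneeded
unrestricted: ✓ — well-typed at T2; no restrictions here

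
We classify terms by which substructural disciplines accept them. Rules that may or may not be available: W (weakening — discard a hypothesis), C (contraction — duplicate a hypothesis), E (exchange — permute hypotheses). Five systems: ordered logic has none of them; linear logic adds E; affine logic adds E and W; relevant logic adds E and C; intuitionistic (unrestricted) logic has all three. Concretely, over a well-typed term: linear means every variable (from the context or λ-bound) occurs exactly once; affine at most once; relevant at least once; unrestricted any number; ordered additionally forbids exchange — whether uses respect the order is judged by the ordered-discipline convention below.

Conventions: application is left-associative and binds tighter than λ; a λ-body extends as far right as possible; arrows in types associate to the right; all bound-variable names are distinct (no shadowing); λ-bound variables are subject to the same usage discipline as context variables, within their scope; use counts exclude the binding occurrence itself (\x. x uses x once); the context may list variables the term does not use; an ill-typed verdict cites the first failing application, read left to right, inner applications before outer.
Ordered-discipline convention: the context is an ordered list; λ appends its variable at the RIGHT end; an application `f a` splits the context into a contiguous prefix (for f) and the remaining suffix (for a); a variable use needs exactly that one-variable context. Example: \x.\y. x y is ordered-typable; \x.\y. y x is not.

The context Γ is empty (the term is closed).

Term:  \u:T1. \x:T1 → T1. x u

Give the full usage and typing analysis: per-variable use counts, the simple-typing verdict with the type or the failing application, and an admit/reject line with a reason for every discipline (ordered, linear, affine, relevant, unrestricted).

usage: u [bound]=1; x [bound]=1
order of uses: x, u
typing: ✓ — T1 → (T1 → T1) → T1
ordered: ✗, no contiguous prefix/suffix split fits x, u
linear: ✓, single use per variable (u, x)
affine: ✓, at most one use each (u, x)
relevant: ✓, every one of u, x appears
unrestricted: ✓, type-checks (T1 → (T1 → T1) → T1) and nothing is barred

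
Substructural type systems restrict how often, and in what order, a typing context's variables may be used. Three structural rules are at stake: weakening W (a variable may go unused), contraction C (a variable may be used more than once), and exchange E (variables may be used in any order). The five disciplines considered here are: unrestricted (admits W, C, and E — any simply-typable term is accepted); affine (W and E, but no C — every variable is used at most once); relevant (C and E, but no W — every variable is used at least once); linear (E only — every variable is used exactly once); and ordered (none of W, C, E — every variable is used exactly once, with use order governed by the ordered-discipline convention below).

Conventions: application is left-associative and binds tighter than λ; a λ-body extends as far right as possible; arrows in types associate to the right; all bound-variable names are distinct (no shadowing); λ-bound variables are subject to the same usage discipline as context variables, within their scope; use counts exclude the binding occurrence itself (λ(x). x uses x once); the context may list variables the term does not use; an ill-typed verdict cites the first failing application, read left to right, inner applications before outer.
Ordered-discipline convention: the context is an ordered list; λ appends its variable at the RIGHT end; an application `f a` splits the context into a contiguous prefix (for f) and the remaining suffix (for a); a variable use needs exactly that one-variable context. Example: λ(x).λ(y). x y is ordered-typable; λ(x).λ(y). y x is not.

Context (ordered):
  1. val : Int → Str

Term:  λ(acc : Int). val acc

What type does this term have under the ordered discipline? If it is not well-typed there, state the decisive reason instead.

term : Int → Str
variable uses: val: 1×; acc (λ-bound): 1×
uses in reading order: val, acc
typing: well-typed — term : Int → Str
all disciplines: ordered ✓ · linear ✓ · affine ✓ · relevant ✓ · unrestricted ✓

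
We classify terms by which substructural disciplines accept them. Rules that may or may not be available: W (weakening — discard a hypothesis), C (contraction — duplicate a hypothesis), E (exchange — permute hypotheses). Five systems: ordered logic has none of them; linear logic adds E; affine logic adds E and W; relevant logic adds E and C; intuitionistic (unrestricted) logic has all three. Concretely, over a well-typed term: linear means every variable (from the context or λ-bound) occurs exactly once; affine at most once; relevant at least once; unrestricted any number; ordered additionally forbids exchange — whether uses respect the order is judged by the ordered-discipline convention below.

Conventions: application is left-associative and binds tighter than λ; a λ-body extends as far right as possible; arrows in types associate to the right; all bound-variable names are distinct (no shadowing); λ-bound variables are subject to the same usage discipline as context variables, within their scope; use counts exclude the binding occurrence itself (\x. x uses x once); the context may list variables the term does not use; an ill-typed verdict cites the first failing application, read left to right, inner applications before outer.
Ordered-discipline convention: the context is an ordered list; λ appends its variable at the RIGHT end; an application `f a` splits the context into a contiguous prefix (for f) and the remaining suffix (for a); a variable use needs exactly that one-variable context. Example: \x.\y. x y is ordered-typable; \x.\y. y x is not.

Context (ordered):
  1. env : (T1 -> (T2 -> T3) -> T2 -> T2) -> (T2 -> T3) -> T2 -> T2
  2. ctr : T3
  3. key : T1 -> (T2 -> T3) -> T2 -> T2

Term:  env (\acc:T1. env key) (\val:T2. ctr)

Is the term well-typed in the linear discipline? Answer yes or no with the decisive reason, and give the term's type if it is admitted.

no — uses contraction: env ×2; acc, val never used (weakening)
counts: env: 2×; ctr: 1×; key: 1×; acc (bound): 0×; val (bound): 0×
uses in reading order: env, env, key, ctr
typing: well-typed at T2 -> T2
summary: ordered ✗; linear ✗; affine ✗; relevant ✗; unrestricted ✓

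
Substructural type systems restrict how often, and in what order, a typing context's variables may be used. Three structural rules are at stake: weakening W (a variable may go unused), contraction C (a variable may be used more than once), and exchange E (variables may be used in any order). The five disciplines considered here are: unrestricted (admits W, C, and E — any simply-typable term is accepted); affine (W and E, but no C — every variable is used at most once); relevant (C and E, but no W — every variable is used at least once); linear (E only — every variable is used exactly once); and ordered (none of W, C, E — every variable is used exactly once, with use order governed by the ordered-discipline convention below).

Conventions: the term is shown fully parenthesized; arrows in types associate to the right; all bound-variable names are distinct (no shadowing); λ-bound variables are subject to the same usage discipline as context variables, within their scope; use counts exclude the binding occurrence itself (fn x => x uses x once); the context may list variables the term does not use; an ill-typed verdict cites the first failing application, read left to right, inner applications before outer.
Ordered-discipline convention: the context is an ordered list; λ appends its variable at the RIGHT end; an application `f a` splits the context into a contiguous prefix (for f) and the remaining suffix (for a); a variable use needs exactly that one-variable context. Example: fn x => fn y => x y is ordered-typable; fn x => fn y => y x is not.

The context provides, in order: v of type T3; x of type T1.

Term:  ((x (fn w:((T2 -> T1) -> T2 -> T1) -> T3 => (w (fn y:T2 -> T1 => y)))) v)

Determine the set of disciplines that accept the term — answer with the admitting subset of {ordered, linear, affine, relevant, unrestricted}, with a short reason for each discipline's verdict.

admitted by: none
counts: v ×1, x ×1, w [bound] ×1, y [bound] ×1
order of uses: x, w, y, v
typing: ill-typed: non-arrow in function slot: T1
ordered ✗ (fails simple typing)
linear ✗ (a type mismatch blocks all five)
affine ✗ (the type mismatch rejects it)
relevant ✗ (not simply typable)
unrestricted ✗ (fails simple typing)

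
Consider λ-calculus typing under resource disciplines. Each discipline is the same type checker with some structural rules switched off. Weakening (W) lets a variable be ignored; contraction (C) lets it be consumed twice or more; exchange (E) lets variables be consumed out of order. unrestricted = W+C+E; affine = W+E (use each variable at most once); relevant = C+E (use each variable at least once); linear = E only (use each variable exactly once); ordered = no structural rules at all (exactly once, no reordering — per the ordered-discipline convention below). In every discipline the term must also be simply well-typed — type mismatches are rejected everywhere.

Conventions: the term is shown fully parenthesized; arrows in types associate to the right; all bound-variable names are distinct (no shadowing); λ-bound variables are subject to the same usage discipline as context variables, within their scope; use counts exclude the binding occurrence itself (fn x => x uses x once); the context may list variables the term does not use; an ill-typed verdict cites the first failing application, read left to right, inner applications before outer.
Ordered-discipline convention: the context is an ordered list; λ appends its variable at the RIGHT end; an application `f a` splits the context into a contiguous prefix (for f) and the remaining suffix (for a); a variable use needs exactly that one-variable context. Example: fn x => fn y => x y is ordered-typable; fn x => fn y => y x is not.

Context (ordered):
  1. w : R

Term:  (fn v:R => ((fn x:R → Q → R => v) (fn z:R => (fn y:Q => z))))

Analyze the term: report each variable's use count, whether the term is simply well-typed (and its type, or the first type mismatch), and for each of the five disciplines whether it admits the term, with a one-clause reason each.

use counts: w: 0; v [bound]: 1; x [bound]: 0; z [bound]: 1; y [bound]: 0
uses in reading order: v, z
typing: ✓ — R → R
ordered: ✗ — w, x, y left unused
linear: ✗ — w, x, y left unused
affine: ✓ — none of w, v, x, z, y used more than once
relevant: ✗ — w, x, y left unused
unrestricted: ✓ — type-checks (R → R) and nothing is barred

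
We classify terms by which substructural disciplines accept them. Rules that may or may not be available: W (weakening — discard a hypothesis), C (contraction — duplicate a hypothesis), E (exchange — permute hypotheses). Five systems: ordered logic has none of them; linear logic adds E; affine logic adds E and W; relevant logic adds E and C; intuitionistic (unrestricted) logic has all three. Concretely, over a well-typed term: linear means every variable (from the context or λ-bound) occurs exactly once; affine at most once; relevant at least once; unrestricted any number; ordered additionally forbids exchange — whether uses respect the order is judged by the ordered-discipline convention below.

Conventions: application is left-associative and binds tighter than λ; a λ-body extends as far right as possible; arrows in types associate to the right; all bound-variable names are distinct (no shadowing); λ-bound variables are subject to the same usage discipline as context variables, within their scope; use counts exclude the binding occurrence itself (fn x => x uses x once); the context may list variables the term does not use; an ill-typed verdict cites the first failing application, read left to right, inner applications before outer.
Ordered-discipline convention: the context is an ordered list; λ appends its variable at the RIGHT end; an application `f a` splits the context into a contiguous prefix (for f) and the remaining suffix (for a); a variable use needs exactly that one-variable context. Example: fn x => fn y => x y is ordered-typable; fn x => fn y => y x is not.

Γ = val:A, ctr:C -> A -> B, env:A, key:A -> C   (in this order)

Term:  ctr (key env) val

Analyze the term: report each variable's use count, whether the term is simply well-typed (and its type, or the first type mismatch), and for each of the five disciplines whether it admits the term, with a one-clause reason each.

variable uses: val=1, ctr=1, env=1, key=1
use order (left to right): ctr, key, env, val
typing: well-typed — term : B
ordered: ✗ — no contiguous prefix/suffix split fits ctr, key, env, val
linear: ✓ — single use per variable (val, ctr, env, key)
affine: ✓ — none of val, ctr, env, key used more than once
relevant: ✓ — none of val, ctr, env, key goes unused
unrestricted: ✓ — simply typable at B; W, C, E all held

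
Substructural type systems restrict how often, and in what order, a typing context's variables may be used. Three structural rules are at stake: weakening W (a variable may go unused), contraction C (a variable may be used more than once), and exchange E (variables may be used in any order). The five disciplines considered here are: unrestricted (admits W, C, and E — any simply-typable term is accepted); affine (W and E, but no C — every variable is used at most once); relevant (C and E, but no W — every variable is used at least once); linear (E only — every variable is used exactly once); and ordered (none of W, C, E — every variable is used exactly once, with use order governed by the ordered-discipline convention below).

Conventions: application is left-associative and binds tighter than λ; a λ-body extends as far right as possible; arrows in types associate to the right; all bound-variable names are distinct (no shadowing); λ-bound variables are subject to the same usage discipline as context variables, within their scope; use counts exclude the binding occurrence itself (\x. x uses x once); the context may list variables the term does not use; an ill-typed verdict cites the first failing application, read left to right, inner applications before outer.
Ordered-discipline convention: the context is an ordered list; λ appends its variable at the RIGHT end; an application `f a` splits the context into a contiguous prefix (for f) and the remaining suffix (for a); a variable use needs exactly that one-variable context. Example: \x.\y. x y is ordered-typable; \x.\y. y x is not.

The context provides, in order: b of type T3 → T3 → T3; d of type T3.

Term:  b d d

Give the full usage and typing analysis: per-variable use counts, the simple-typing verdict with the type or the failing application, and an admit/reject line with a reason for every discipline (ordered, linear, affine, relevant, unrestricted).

use counts: b: 1; d: 2
uses in reading order: b, d, d
typing: well-typed at T3
ordered: ✗ — uses contraction: d ×2
linear: ✗ — uses contraction: d ×2
affine: ✗ — uses contraction: d ×2
relevant: ✓ — b, d: all used, weakening unneeded
unrestricted: ✓ — typability at T3 is all that's needed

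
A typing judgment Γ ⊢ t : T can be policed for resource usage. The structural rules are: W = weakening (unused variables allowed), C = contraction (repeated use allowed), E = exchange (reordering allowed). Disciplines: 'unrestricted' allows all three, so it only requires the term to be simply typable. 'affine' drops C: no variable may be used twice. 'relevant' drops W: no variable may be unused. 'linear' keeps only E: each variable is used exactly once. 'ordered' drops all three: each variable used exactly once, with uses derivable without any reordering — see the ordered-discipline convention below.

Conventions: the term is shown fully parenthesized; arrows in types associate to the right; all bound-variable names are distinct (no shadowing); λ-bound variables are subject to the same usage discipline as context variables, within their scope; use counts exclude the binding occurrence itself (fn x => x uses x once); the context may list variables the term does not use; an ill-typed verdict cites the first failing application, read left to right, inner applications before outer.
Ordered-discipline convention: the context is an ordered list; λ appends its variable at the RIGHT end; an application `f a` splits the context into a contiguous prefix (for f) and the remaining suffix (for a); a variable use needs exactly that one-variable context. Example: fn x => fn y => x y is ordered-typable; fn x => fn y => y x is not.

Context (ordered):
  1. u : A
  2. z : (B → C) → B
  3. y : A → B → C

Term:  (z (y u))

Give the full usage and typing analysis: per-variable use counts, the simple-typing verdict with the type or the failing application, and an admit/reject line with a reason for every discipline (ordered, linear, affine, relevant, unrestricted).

use counts: u=1; z=1; y=1
uses in reading order: z, y, u
typing: ✓ — B
ordered: ✗, use order z, y, u needs exchange
linear: ✓, each of u, z, y used exactly once
affine: ✓, u, z, y: no repeats, contraction unneeded
relevant: ✓, u, z, y: all used, weakening unneeded
unrestricted: ✓, simply typable at B; W, C, E all held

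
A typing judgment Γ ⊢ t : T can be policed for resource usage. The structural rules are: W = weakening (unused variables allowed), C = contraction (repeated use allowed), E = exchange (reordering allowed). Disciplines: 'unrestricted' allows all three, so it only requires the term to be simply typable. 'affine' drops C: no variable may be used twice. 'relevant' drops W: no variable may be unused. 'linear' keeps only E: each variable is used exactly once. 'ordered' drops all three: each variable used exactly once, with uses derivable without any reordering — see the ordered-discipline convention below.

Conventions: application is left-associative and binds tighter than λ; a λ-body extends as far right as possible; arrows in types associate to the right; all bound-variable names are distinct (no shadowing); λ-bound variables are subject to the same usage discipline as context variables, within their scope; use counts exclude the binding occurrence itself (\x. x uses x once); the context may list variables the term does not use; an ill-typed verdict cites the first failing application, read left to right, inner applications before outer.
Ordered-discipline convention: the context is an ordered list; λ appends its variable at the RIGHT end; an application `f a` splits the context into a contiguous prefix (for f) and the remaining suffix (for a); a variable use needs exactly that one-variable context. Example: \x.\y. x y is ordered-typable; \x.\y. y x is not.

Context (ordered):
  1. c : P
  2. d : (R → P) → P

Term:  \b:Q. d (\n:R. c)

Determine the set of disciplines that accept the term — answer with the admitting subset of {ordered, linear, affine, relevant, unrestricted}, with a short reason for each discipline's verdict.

admitting disciplines: affine, unrestricted
use counts: c=1, d=1, b [bound]=0, n [bound]=0
order of uses: d, c
typing: ✓ — Q → P
ordered: ✗ — b, n left unused
linear: ✗ — b, n left unused
affine: ✓ — none of c, d, b, n used more than once
relevant: ✗ — b, n left unused
unrestricted: ✓ — simply typable at Q → P; W, C, E all held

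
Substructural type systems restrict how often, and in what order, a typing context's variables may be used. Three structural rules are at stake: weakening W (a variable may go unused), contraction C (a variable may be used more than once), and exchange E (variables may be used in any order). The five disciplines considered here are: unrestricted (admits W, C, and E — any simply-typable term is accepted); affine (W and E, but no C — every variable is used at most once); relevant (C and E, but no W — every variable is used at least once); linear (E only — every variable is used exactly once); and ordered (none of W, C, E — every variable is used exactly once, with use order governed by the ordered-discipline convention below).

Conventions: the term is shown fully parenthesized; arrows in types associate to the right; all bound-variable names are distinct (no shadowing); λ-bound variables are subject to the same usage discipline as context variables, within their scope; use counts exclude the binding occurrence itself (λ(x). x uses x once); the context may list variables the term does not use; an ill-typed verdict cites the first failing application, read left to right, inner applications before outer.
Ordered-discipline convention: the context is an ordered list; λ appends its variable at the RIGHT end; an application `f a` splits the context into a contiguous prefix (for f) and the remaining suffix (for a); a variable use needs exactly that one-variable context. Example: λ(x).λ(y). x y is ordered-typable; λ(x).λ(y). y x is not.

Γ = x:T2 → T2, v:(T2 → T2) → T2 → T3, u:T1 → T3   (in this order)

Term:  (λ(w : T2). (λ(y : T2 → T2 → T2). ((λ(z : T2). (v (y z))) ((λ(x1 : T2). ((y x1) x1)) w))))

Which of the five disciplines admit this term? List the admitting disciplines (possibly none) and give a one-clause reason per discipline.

admitted by: unrestricted
use counts: x ×0; v ×1; u ×0; w [bound] ×1; y [bound] ×2; z [bound] ×1; x1 [bound] ×2
left-to-right use order: v, y, z, y, x1, x1, w
typing: well-typed — term : T2 → (T2 → T2 → T2) → T2 → T3
ordered: ✗ — repeated use of y ×2, x1 ×2; x, u left unused
linear: ✗ — repeated use of y ×2, x1 ×2; x, u left unused
affine: ✗ — repeated use of y ×2, x1 ×2
relevant: ✗ — x, u left unused
unrestricted: ✓ — well-typed at T2 → (T2 → T2 → T2) → T2 → T3; no restrictions here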